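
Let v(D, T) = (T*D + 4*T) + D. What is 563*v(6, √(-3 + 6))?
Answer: 3378 + 5630*√3 ≈ 13129.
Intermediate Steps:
v(D, T) = D + 4*T + D*T (v(D, T) = (D*T + 4*T) + D = (4*T + D*T) + D = D + 4*T + D*T)
563*v(6, √(-3 + 6)) = 563*(6 + 4*√(-3 + 6) + 6*√(-3 + 6)) = 563*(6 + 4*√3 + 6*√3) = 563*(6 + 10*√3) = 3378 + 5630*√3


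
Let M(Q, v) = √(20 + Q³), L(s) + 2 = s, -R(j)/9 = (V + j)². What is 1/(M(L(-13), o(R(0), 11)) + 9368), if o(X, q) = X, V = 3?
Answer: 9368/87762779 - I*√3355/87762779 ≈ 0.00010674 - 6.5999e-7*I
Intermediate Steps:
R(j) = -9*(3 + j)²
L(s) = -2 + s
1/(M(L(-13), o(R(0), 11)) + 9368) = 1/(√(20 + (-2 - 13)³) + 9368) = 1/(√(20 + (-15)³) + 9368) = 1/(√(20 - 3375) + 9368) = 1/(√(-3355) + 9368) = 1/(I*√3355 + 9368) = 1/(9368 + I*√3355)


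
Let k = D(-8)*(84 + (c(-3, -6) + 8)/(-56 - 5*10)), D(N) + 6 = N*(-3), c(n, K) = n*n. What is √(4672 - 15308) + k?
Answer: 79983/53 + 2*I*√2659 ≈ 1509.1 + 103.13*I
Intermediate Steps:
c(n, K) = n²
D(N) = -6 - 3*N (D(N) = -6 + N*(-3) = -6 - 3*N)
k = 79983/53 (k = (-6 - 3*(-8))*(84 + ((-3)² + 8)/(-56 - 5*10)) = (-6 + 24)*(84 + (9 + 8)/(-56 - 50)) = 18*(84 + 17/(-106)) = 18*(84 + 17*(-1/106)) = 18*(84 - 17/106) = 18*(8887/106) = 79983/53 ≈ 1509.1)
√(4672 - 15308) + k = √(4672 - 15308) + 79983/53 = √(-10636) + 79983/53 = 2*I*√2659 + 79983/53 = 79983/53 + 2*I*√2659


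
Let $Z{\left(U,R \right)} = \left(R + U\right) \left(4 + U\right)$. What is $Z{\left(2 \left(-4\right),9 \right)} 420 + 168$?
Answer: $-1512$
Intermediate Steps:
$Z{\left(U,R \right)} = \left(4 + U\right) \left(R + U\right)$
$Z{\left(2 \left(-4\right),9 \right)} 420 + 168 = \left(\left(2 \left(-4\right)\right)^{2} + 4 \cdot 9 + 4 \cdot 2 \left(-4\right) + 9 \cdot 2 \left(-4\right)\right) 420 + 168 = \left(\left(-8\right)^{2} + 36 + 4 \left(-8\right) + 9 \left(-8\right)\right) 420 + 168 = \left(64 + 36 - 32 - 72\right) 420 + 168 = \left(-4\right) 420 + 168 = -1680 + 168 = -1512$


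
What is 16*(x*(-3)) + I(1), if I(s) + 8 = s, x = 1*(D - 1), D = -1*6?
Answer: 329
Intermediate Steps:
D = -6
x = -7 (x = 1*(-6 - 1) = 1*(-7) = -7)
I(s) = -8 + s
16*(x*(-3)) + I(1) = 16*(-7*(-3)) + (-8 + 1) = 16*21 - 7 = 336 - 7 = 329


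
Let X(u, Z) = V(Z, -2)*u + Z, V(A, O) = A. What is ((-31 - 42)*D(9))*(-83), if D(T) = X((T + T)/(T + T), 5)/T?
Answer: 60590/9 ≈ 6732.2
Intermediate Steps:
X(u, Z) = Z + Z*u (X(u, Z) = Z*u + Z = Z + Z*u)
D(T) = 10/T (D(T) = (5*(1 + (T + T)/(T + T)))/T = (5*(1 + (2*T)/((2*T))))/T = (5*(1 + (2*T)*(1/(2*T))))/T = (5*(1 + 1))/T = (5*2)/T = 10/T)
((-31 - 42)*D(9))*(-83) = ((-31 - 42)*(10/9))*(-83) = -730/9*(-83) = 60590/9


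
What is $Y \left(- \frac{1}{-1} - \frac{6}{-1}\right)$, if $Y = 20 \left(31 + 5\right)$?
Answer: $5040$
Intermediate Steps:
$Y = 720$ ($Y = 20 \cdot 36 = 720$)
$Y \left(- \frac{1}{-1} - \frac{6}{-1}\right) = 720 \left(- \frac{1}{-1} - \frac{6}{-1}\right) = 720 \left(\left(-1\right) \left(-1\right) - -6\right) = 720 \left(1 + 6\right) = 720 \cdot 7 = 5040$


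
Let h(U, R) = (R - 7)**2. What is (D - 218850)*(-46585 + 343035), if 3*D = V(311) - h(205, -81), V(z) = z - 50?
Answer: -196852582850/3 ≈ -6.5618e+10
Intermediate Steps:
V(z) = -50 + z
h(U, R) = (-7 + R)**2
D = -7483/3 (D = ((-50 + 311) - (-7 - 81)**2)/3 = (261 - 1*(-88)**2)/3 = (261 - 1*7744)/3 = (261 - 7744)/3 = (1/3)*(-7483) = -7483/3 ≈ -2494.3)
(D - 218850)*(-46585 + 343035) = (-7483/3 - 218850)*(-46585 + 343035) = -664033/3*296450 = -196852582850/3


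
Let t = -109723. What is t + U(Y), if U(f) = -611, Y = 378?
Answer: -110334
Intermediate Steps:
t + U(Y) = -109723 - 611 = -110334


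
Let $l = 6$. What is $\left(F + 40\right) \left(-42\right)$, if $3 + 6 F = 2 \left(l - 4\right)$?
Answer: $-1687$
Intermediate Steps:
$F = \frac{1}{6}$ ($F = - \frac{1}{2} + \frac{2 \left(6 - 4\right)}{6} = - \frac{1}{2} + \frac{2 \cdot 2}{6} = - \frac{1}{2} + \frac{1}{6} \cdot 4 = - \frac{1}{2} + \frac{2}{3} = \frac{1}{6} \approx 0.16667$)
$\left(F + 40\right) \left(-42\right) = \left(\frac{1}{6} + 40\right) \left(-42\right) = \frac{241}{6} \left(-42\right) = -1687$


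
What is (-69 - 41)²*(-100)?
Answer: -1210000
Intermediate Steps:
(-69 - 41)²*(-100) = (-110)²*(-100) = 12100*(-100) = -1210000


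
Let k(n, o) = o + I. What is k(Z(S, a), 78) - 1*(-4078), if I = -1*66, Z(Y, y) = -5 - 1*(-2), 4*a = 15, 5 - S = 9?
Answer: 4090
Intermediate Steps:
S = -4 (S = 5 - 1*9 = 5 - 9 = -4)
a = 15/4 (a = (¼)*15 = 15/4 ≈ 3.7500)
Z(Y, y) = -3 (Z(Y, y) = -5 + 2 = -3)
I = -66
k(n, o) = -66 + o (k(n, o) = o - 66 = -66 + o)
k(Z(S, a), 78) - 1*(-4078) = (-66 + 78) - 1*(-4078) = 12 + 4078 = 4090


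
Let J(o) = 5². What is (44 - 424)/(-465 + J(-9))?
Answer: 19/22 ≈ 0.86364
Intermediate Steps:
J(o) = 25
(44 - 424)/(-465 + J(-9)) = (44 - 424)/(-465 + 25) = -380/(-440) = -380*(-1/440) = 19/22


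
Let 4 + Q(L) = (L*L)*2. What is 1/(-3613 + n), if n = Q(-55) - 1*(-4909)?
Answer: 1/7342 ≈ 0.00013620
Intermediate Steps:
Q(L) = -4 + 2*L**2 (Q(L) = -4 + (L*L)*2 = -4 + L**2*2 = -4 + 2*L**2)
n = 10955 (n = (-4 + 2*(-55)**2) - 1*(-4909) = (-4 + 2*3025) + 4909 = (-4 + 6050) + 4909 = 6046 + 4909 = 10955)
1/(-3613 + n) = 1/(-3613 + 10955) = 1/7342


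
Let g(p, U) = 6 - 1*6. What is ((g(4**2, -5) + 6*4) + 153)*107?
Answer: 18939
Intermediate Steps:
g(p, U) = 0 (g(p, U) = 6 - 6 = 0)
((g(4**2, -5) + 6*4) + 153)*107 = ((0 + 6*4) + 153)*107 = ((0 + 24) + 153)*107 = (24 + 153)*107 = 177*107 = 18939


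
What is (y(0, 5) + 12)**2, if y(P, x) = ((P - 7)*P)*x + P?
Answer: 144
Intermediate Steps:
y(P, x) = P + P*x*(-7 + P) (y(P, x) = ((-7 + P)*P)*x + P = (P*(-7 + P))*x + P = P*x*(-7 + P) + P = P + P*x*(-7 + P))
(y(0, 5) + 12)**2 = (0*(1 - 7*5 + 0*5) + 12)**2 = (0*(1 - 35 + 0) + 12)**2 = (0*(-34) + 12)**2 = (0 + 12)**2 = 12**2 = 144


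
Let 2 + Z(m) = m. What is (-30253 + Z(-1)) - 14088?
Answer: -44344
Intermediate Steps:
Z(m) = -2 + m
(-30253 + Z(-1)) - 14088 = (-30253 + (-2 - 1)) - 14088 = (-30253 - 3) - 14088 = -30256 - 14088 = -44344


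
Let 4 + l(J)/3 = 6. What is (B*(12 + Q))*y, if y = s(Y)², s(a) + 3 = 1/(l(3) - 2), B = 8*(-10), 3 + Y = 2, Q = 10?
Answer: -13310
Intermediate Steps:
l(J) = 6 (l(J) = -12 + 3*6 = -12 + 18 = 6)
Y = -1 (Y = -3 + 2 = -1)
B = -80
s(a) = -11/4 (s(a) = -3 + 1/(6 - 2) = -3 + 1/4 = -3 + ¼ = -11/4)
y = 121/16 (y = (-11/4)² = 121/16 ≈ 7.5625)
(B*(12 + Q))*y = -80*(12 + 10)*(121/16) = -80*22*(121/16) = -1760*121/16 = -13310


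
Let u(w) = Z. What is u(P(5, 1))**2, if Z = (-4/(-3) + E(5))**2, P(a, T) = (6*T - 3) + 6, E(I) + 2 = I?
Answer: 28561/81 ≈ 352.60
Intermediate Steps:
E(I) = -2 + I
P(a, T) = 3 + 6*T (P(a, T) = (-3 + 6*T) + 6 = 3 + 6*T)
Z = 169/9 (Z = (-4/(-3) + (-2 + 5))**2 = (-4*(-1/3) + 3)**2 = (4/3 + 3)**2 = (13/3)**2 = 169/9 ≈ 18.778)
u(w) = 169/9
u(P(5, 1))**2 = (169/9)**2 = 28561/81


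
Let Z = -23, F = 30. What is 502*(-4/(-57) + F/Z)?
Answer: -812236/1311 ≈ -619.55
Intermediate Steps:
502*(-4/(-57) + F/Z) = 502*(-4/(-57) + 30/(-23)) = 502*(-4*(-1/57) + 30*(-1/23)) = 502*(4/57 - 30/23) = 502*(-1618/1311) = -812236/1311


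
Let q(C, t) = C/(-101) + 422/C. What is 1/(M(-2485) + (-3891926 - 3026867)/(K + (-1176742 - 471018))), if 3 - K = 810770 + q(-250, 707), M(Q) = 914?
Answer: 31038913314/28456916530621 ≈ 0.0010907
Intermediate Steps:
q(C, t) = 422/C - C/101 (q(C, t) = C*(-1/101) + 422/C = -C/101 + 422/C = 422/C - C/101)
K = -10235943314/12625 (K = 3 - (810770 + (422/(-250) - 1/101*(-250))) = 3 - (810770 + (422*(-1/250) + 250/101)) = 3 - (810770 + (-211/125 + 250/101)) = 3 - (810770 + 9939/12625) = 3 - 1*10235981189/12625 = 3 - 10235981189/12625 = -10235943314/12625 ≈ -8.1077e+5)
1/(M(-2485) + (-3891926 - 3026867)/(K + (-1176742 - 471018))) = 1/(914 + (-3891926 - 3026867)/(-10235943314/12625 + (-1176742 - 471018))) = 1/(914 - 6918793/(-10235943314/12625 - 1647760)) = 1/(914 - 6918793/(-31038913314/12625)) = 1/(914 - 6918793*(-12625/31038913314)) = 1/(914 + 87349761625/31038913314) = 1/(28456916530621/31038913314) = 31038913314/28456916530621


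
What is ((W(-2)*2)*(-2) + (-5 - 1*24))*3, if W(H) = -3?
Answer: -51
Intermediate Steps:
((W(-2)*2)*(-2) + (-5 - 1*24))*3 = (-3*2*(-2) + (-5 - 1*24))*3 = (-6*(-2) + (-5 - 24))*3 = (12 - 29)*3 = -17*3 = -51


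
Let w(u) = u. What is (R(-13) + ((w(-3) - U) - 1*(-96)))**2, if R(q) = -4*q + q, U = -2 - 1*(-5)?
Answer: 16641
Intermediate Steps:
U = 3 (U = -2 + 5 = 3)
R(q) = -3*q
(R(-13) + ((w(-3) - U) - 1*(-96)))**2 = (-3*(-13) + ((-3 - 1*3) - 1*(-96)))**2 = (39 + ((-3 - 3) + 96))**2 = (39 + (-6 + 96))**2 = (39 + 90)**2 = 129**2 = 16641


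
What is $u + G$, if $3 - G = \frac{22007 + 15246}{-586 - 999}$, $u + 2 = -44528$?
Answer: $- \frac{70538042}{1585} \approx -44504.0$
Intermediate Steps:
$u = -44530$ ($u = -2 - 44528 = -44530$)
$G = \frac{42008}{1585}$ ($G = 3 - \frac{22007 + 15246}{-586 - 999} = 3 - \frac{37253}{-1585} = 3 - 37253 \left(- \frac{1}{1585}\right) = 3 - - \frac{37253}{1585} = 3 + \frac{37253}{1585} = \frac{42008}{1585} \approx 26.503$)
$u + G = -44530 + \frac{42008}{1585} = - \frac{70538042}{1585}$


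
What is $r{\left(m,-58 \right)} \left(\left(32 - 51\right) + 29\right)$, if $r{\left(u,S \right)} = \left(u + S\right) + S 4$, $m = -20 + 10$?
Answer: $-3000$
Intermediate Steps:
$m = -10$
$r{\left(u,S \right)} = u + 5 S$ ($r{\left(u,S \right)} = \left(S + u\right) + 4 S = u + 5 S$)
$r{\left(m,-58 \right)} \left(\left(32 - 51\right) + 29\right) = \left(-10 + 5 \left(-58\right)\right) \left(\left(32 - 51\right) + 29\right) = \left(-10 - 290\right) \left(-19 + 29\right) = \left(-300\right) 10 = -3000$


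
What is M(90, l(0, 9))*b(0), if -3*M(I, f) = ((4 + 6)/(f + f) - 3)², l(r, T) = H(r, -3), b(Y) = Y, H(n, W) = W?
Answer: 0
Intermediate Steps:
l(r, T) = -3
M(I, f) = -(-3 + 5/f)²/3 (M(I, f) = -((4 + 6)/(f + f) - 3)²/3 = -(10/((2*f)) - 3)²/3 = -(10*(1/(2*f)) - 3)²/3 = -(5/f - 3)²/3 = -(-3 + 5/f)²/3)
M(90, l(0, 9))*b(0) = -⅓*(-5 + 3*(-3))²/(-3)²*0 = -⅓*⅑*(-5 - 9)²*0 = -⅓*⅑*(-14)²*0 = -⅓*⅑*196*0 = -196/27*0 = 0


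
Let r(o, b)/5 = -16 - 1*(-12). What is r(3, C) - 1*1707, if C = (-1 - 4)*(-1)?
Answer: -1727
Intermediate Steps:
C = 5 (C = -5*(-1) = 5)
r(o, b) = -20 (r(o, b) = 5*(-16 - 1*(-12)) = 5*(-16 + 12) = 5*(-4) = -20)
r(3, C) - 1*1707 = -20 - 1*1707 = -20 - 1707 = -1727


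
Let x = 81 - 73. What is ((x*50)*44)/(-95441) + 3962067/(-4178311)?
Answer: -451681910147/398782180151 ≈ -1.1327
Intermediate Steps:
x = 8
((x*50)*44)/(-95441) + 3962067/(-4178311) = ((8*50)*44)/(-95441) + 3962067/(-4178311) = (400*44)*(-1/95441) + 3962067*(-1/4178311) = 17600*(-1/95441) - 3962067/4178311 = -17600/95441 - 3962067/4178311 = -451681910147/398782180151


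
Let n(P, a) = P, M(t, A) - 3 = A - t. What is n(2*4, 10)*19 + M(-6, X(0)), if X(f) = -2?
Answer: 159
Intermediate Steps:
M(t, A) = 3 + A - t (M(t, A) = 3 + (A - t) = 3 + A - t)
n(2*4, 10)*19 + M(-6, X(0)) = (2*4)*19 + (3 - 2 - 1*(-6)) = 8*19 + (3 - 2 + 6) = 152 + 7 = 159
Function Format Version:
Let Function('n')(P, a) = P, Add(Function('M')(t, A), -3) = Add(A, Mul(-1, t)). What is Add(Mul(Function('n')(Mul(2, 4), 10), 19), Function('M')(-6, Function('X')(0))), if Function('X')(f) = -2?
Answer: 159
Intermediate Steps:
Function('M')(t, A) = Add(3, A, Mul(-1, t)) (Function('M')(t, A) = Add(3, Add(A, Mul(-1, t))) = Add(3, A, Mul(-1, t)))
Add(Mul(Function('n')(Mul(2, 4), 10), 19), Function('M')(-6, Function('X')(0))) = Add(Mul(Mul(2, 4), 19), Add(3, -2, Mul(-1, -6))) = Add(Mul(8, 19), Add(3, -2, 6)) = Add(152, 7) = 159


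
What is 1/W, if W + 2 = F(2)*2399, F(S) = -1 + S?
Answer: 1/2397 ≈ 0.00041719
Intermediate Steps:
W = 2397 (W = -2 + (-1 + 2)*2399 = -2 + 1*2399 = -2 + 2399 = 2397)
1/W = 1/2397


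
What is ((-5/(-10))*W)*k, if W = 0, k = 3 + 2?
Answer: 0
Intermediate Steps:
k = 5
((-5/(-10))*W)*k = (-5/(-10)*0)*5 = (-5*(-⅒)*0)*5 = ((½)*0)*5 = 0*5 = 0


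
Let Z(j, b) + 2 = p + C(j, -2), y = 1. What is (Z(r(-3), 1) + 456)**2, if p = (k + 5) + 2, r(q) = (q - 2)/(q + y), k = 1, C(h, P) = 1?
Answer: 214369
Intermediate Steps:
r(q) = (-2 + q)/(1 + q) (r(q) = (q - 2)/(q + 1) = (-2 + q)/(1 + q))
p = 8 (p = (1 + 5) + 2 = 6 + 2 = 8)
Z(j, b) = 7 (Z(j, b) = -2 + (8 + 1) = -2 + 9 = 7)
(Z(r(-3), 1) + 456)**2 = (7 + 456)**2 = 463**2 = 214369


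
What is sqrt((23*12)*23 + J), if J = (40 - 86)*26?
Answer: 4*sqrt(322) ≈ 71.777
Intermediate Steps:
J = -1196 (J = -46*26 = -1196)
sqrt((23*12)*23 + J) = sqrt((23*12)*23 - 1196) = sqrt(276*23 - 1196) = sqrt(6348 - 1196) = sqrt(5152) = 4*sqrt(322)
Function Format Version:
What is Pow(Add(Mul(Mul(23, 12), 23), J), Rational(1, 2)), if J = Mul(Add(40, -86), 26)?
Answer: Mul(4, Pow(322, Rational(1, 2))) ≈ 71.777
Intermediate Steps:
J = -1196 (J = Mul(-46, 26) = -1196)
Pow(Add(Mul(Mul(23, 12), 23), J), Rational(1, 2)) = Pow(Add(Mul(Mul(23, 12), 23), -1196), Rational(1, 2)) = Pow(Add(Mul(276, 23), -1196), Rational(1, 2)) = Pow(Add(6348, -1196), Rational(1, 2)) = Pow(5152, Rational(1, 2)) = Mul(4, Pow(322, Rational(1, 2)))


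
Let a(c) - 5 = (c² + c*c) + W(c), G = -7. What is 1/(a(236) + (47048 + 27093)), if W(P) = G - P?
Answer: 1/185295 ≈ 5.3968e-6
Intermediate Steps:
W(P) = -7 - P
a(c) = -2 - c + 2*c² (a(c) = 5 + ((c² + c*c) + (-7 - c)) = 5 + ((c² + c²) + (-7 - c)) = 5 + (2*c² + (-7 - c)) = 5 + (-7 - c + 2*c²) = -2 - c + 2*c²)
1/(a(236) + (47048 + 27093)) = 1/((-2 - 1*236 + 2*236²) + (47048 + 27093)) = 1/((-2 - 236 + 2*55696) + 74141) = 1/((-2 - 236 + 111392) + 74141) = 1/(111154 + 74141) = 1/185295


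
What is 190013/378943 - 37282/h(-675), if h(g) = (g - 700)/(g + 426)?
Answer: -3517549210699/521046625 ≈ -6750.9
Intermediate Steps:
h(g) = (-700 + g)/(426 + g)
190013/378943 - 37282/h(-675) = 190013/378943 - 37282*(426 - 675)/(-700 - 675) = 190013*(1/378943) - 37282/(-1375/(-249)) = 190013/378943 - 37282/((-1/249*(-1375))) = 190013/378943 - 37282/1375/249 = 190013/378943 - 37282*249/1375 = 190013/378943 - 9283218/1375 = -3517549210699/521046625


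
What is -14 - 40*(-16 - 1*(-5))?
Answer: 426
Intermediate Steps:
-14 - 40*(-16 - 1*(-5)) = -14 - 40*(-16 + 5) = -14 - 40*(-11) = -14 + 440 = 426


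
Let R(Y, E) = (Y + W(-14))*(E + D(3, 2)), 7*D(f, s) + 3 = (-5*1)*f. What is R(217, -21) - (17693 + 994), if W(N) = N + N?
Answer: -23142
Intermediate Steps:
W(N) = 2*N
D(f, s) = -3/7 - 5*f/7 (D(f, s) = -3/7 + ((-5*1)*f)/7 = -3/7 + (-5*f)/7 = -3/7 - 5*f/7)
R(Y, E) = (-28 + Y)*(-18/7 + E) (R(Y, E) = (Y + 2*(-14))*(E + (-3/7 - 5/7*3)) = (Y - 28)*(E + (-3/7 - 15/7)) = (-28 + Y)*(E - 18/7) = (-28 + Y)*(-18/7 + E))
R(217, -21) - (17693 + 994) = (72 - 28*(-21) - 18/7*217 - 21*217) - (17693 + 994) = (72 + 588 - 558 - 4557) - 1*18687 = -4455 - 18687 = -23142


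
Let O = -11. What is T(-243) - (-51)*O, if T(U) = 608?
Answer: 47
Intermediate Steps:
T(-243) - (-51)*O = 608 - (-51)*(-11) = 608 - 1*561 = 608 - 561 = 47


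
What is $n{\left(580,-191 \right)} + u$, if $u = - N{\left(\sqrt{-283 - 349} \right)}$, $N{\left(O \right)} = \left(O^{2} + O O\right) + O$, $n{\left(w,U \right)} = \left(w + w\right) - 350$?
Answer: $2074 - 2 i \sqrt{158} \approx 2074.0 - 25.14 i$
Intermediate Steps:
$n{\left(w,U \right)} = -350 + 2 w$ ($n{\left(w,U \right)} = 2 w - 350 = -350 + 2 w$)
$N{\left(O \right)} = O + 2 O^{2}$ ($N{\left(O \right)} = \left(O^{2} + O^{2}\right) + O = 2 O^{2} + O = O + 2 O^{2}$)
$u = - 2 i \sqrt{158} \left(1 + 4 i \sqrt{158}\right)$ ($u = - \sqrt{-283 - 349} \left(1 + 2 \sqrt{-283 - 349}\right) = - \sqrt{-632} \left(1 + 2 \sqrt{-632}\right) = - 2 i \sqrt{158} \left(1 + 2 \cdot 2 i \sqrt{158}\right) = - 2 i \sqrt{158} \left(1 + 4 i \sqrt{158}\right) \approx 1264.0 - 25.14 i$)
$n{\left(580,-191 \right)} + u = \left(-350 + 2 \cdot 580\right) + \left(1264 - 2 i \sqrt{158}\right) = \left(-350 + 1160\right) + \left(1264 - 2 i \sqrt{158}\right) = 810 + \left(1264 - 2 i \sqrt{158}\right) = 2074 - 2 i \sqrt{158}$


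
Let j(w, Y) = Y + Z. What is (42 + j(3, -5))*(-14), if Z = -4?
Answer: -462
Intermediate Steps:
j(w, Y) = -4 + Y (j(w, Y) = Y - 4 = -4 + Y)
(42 + j(3, -5))*(-14) = (42 + (-4 - 5))*(-14) = (42 - 9)*(-14) = 33*(-14) = -462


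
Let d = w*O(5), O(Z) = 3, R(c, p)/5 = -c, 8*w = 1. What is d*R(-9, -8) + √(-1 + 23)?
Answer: 135/8 + √22 ≈ 21.565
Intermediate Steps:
w = ⅛ (w = (⅛)*1 = ⅛ ≈ 0.12500)
R(c, p) = -5*c (R(c, p) = 5*(-c) = -5*c)
d = 3/8 (d = (⅛)*3 = 3/8 ≈ 0.37500)
d*R(-9, -8) + √(-1 + 23) = 3*(-5*(-9))/8 + √(-1 + 23) = (3/8)*45 + √22 = 135/8 + √22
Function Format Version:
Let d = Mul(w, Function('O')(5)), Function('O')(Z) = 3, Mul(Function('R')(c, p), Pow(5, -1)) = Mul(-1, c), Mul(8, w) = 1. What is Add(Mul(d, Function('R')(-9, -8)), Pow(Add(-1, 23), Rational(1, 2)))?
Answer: Add(Rational(135, 8), Pow(22, Rational(1, 2))) ≈ 21.565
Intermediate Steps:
w = Rational(1, 8) (w = Mul(Rational(1, 8), 1) = Rational(1, 8) ≈ 0.12500)
Function('R')(c, p) = Mul(-5, c) (Function('R')(c, p) = Mul(5, Mul(-1, c)) = Mul(-5, c))
d = Rational(3, 8) (d = Mul(Rational(1, 8), 3) = Rational(3, 8) ≈ 0.37500)
Add(Mul(d, Function('R')(-9, -8)), Pow(Add(-1, 23), Rational(1, 2))) = Add(Mul(Rational(3, 8), Mul(-5, -9)), Pow(Add(-1, 23), Rational(1, 2))) = Add(Mul(Rational(3, 8), 45), Pow(22, Rational(1, 2))) = Add(Rational(135, 8), Pow(22, Rational(1, 2)))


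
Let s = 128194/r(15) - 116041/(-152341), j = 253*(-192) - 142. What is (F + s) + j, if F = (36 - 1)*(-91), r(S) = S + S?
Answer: -108837982153/2285115 ≈ -47629.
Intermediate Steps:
r(S) = 2*S
j = -48718 (j = -48576 - 142 = -48718)
F = -3185 (F = 35*(-91) = -3185)
s = 9766341692/2285115 (s = 128194/((2*15)) - 116041/(-152341) = 128194/30 - 116041*(-1/152341) = 128194*(1/30) + 116041/152341 = 64097/15 + 116041/152341 = 9766341692/2285115 ≈ 4273.9)
(F + s) + j = (-3185 + 9766341692/2285115) - 48718 = 2488250417/2285115 - 48718 = -108837982153/2285115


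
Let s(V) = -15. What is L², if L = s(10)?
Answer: 225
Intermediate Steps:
L = -15
L² = (-15)² = 225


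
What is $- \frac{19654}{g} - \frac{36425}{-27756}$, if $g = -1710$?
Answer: $\frac{33766843}{2636820} \approx 12.806$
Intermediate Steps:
$- \frac{19654}{g} - \frac{36425}{-27756} = - \frac{19654}{-1710} - \frac{36425}{-27756} = \left(-19654\right) \left(- \frac{1}{1710}\right) - - \frac{36425}{27756} = \frac{9827}{855} + \frac{36425}{27756} = \frac{33766843}{2636820}$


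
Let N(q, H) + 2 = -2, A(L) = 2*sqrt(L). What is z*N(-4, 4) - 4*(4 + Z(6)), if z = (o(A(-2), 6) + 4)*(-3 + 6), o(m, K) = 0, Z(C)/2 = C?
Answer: -112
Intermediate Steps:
Z(C) = 2*C
N(q, H) = -4 (N(q, H) = -2 - 2 = -4)
z = 12 (z = (0 + 4)*(-3 + 6) = 4*3 = 12)
z*N(-4, 4) - 4*(4 + Z(6)) = 12*(-4) - 4*(4 + 2*6) = -48 - 4*(4 + 12) = -48 - 4*16 = -48 - 64 = -112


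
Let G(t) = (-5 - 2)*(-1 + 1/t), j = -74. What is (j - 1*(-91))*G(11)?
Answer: 1190/11 ≈ 108.18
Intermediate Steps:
G(t) = 7 - 7/t (G(t) = -7*(-1 + 1/t) = 7 - 7/t)
(j - 1*(-91))*G(11) = (-74 - 1*(-91))*(7 - 7/11) = (-74 + 91)*(7 - 7*1/11) = 17*(7 - 7/11) = 17*(70/11) = 1190/11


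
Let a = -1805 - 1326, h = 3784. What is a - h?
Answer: -6915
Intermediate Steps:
a = -3131
a - h = -3131 - 1*3784 = -3131 - 3784 = -6915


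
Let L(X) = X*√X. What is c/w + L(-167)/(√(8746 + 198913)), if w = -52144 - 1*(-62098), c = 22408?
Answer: 11204/4977 - 167*I*√34679053/207659 ≈ 2.2512 - 4.7359*I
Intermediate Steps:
L(X) = X^(3/2)
w = 9954 (w = -52144 + 62098 = 9954)
c/w + L(-167)/(√(8746 + 198913)) = 22408/9954 + (-167)^(3/2)/(√(8746 + 198913)) = 22408*(1/9954) + (-167*I*√167)/(√207659) = 11204/4977 + (-167*I*√167)*(√207659/207659) = 11204/4977 - 167*I*√34679053/207659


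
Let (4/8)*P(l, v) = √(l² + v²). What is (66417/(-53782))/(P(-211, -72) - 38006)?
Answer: 420707417/12945840265152 + 22139*√49705/12945840265152 ≈ 3.2879e-5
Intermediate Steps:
P(l, v) = 2*√(l² + v²)
(66417/(-53782))/(P(-211, -72) - 38006) = (66417/(-53782))/(2*√((-211)² + (-72)²) - 38006) = (66417*(-1/53782))/(2*√(44521 + 5184) - 38006) = -66417/(53782*(2*√49705 - 38006)) = -66417/(53782*(-38006 + 2*√49705))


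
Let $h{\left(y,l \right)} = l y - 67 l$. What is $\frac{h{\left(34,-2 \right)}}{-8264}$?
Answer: $- \frac{33}{4132} \approx -0.0079864$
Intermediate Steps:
$h{\left(y,l \right)} = - 67 l + l y$
$\frac{h{\left(34,-2 \right)}}{-8264} = \frac{\left(-2\right) \left(-67 + 34\right)}{-8264} = \left(-2\right) \left(-33\right) \left(- \frac{1}{8264}\right) = 66 \left(- \frac{1}{8264}\right) = - \frac{33}{4132}$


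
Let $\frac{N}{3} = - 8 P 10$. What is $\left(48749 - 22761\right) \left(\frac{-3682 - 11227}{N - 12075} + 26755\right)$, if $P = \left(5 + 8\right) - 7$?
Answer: $\frac{552793398776}{795} \approx 6.9534 \cdot 10^{8}$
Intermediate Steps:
$P = 6$ ($P = 13 - 7 = 6$)
$N = -1440$ ($N = 3 \left(-8\right) 6 \cdot 10 = 3 \left(\left(-48\right) 10\right) = 3 \left(-480\right) = -1440$)
$\left(48749 - 22761\right) \left(\frac{-3682 - 11227}{N - 12075} + 26755\right) = \left(48749 - 22761\right) \left(\frac{-3682 - 11227}{-1440 - 12075} + 26755\right) = 25988 \left(- \frac{14909}{-13515} + 26755\right) = 25988 \left(\left(-14909\right) \left(- \frac{1}{13515}\right) + 26755\right) = 25988 \left(\frac{877}{795} + 26755\right) = 25988 \cdot \frac{21271102}{795} = \frac{552793398776}{795}$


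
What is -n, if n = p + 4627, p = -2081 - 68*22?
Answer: -1050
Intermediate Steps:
p = -3577 (p = -2081 - 1496 = -3577)
n = 1050 (n = -3577 + 4627 = 1050)
-n = -1*1050 = -1050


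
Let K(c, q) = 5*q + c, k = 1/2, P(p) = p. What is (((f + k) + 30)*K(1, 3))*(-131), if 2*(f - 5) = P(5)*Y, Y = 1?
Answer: -79648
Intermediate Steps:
k = 1/2 ≈ 0.50000
f = 15/2 (f = 5 + (5*1)/2 = 5 + (1/2)*5 = 5 + 5/2 = 15/2 ≈ 7.5000)
K(c, q) = c + 5*q
(((f + k) + 30)*K(1, 3))*(-131) = (((15/2 + 1/2) + 30)*(1 + 5*3))*(-131) = ((8 + 30)*(1 + 15))*(-131) = (38*16)*(-131) = 608*(-131) = -79648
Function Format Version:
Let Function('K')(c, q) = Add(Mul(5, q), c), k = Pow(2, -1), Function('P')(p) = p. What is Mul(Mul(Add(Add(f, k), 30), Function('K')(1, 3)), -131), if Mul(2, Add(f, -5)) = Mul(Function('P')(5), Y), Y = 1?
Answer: -79648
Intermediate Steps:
k = Rational(1, 2) ≈ 0.50000
f = Rational(15, 2) (f = Add(5, Mul(Rational(1, 2), Mul(5, 1))) = Add(5, Mul(Rational(1, 2), 5)) = Add(5, Rational(5, 2)) = Rational(15, 2) ≈ 7.5000)
Function('K')(c, q) = Add(c, Mul(5, q))
Mul(Mul(Add(Add(f, k), 30), Function('K')(1, 3)), -131) = Mul(Mul(Add(Add(Rational(15, 2), Rational(1, 2)), 30), Add(1, Mul(5, 3))), -131) = Mul(Mul(Add(8, 30), Add(1, 15)), -131) = Mul(Mul(38, 16), -131) = Mul(608, -131) = -79648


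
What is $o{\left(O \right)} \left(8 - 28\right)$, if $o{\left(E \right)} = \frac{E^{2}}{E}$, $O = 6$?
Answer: $-120$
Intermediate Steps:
$o{\left(E \right)} = E$
$o{\left(O \right)} \left(8 - 28\right) = 6 \left(8 - 28\right) = 6 \left(-20\right) = -120$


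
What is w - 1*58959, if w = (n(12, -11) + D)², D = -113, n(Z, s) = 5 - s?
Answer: -49550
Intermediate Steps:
w = 9409 (w = ((5 - 1*(-11)) - 113)² = ((5 + 11) - 113)² = (16 - 113)² = (-97)² = 9409)
w - 1*58959 = 9409 - 1*58959 = 9409 - 58959 = -49550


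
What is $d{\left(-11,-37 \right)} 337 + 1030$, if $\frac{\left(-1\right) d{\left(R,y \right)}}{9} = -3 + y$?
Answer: $122350$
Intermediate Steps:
$d{\left(R,y \right)} = 27 - 9 y$ ($d{\left(R,y \right)} = - 9 \left(-3 + y\right) = 27 - 9 y$)
$d{\left(-11,-37 \right)} 337 + 1030 = \left(27 - -333\right) 337 + 1030 = \left(27 + 333\right) 337 + 1030 = 360 \cdot 337 + 1030 = 121320 + 1030 = 122350$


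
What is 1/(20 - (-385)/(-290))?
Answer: 58/1083 ≈ 0.053555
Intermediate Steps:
1/(20 - (-385)/(-290)) = 1/(20 - (-385)*(-1)/290) = 1/(20 - 1*77/58) = 1/(20 - 77/58) = 1/(1083/58) = 58/1083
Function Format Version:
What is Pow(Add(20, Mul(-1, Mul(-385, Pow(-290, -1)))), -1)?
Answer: Rational(58, 1083) ≈ 0.053555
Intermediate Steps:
Pow(Add(20, Mul(-1, Mul(-385, Pow(-290, -1)))), -1) = Pow(Add(20, Mul(-1, Mul(-385, Rational(-1, 290)))), -1) = Pow(Add(20, Mul(-1, Rational(77, 58))), -1) = Pow(Add(20, Rational(-77, 58)), -1) = Pow(Rational(1083, 58), -1) = Rational(58, 1083)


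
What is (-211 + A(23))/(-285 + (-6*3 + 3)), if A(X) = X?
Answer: 47/75 ≈ 0.62667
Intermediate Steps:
(-211 + A(23))/(-285 + (-6*3 + 3)) = (-211 + 23)/(-285 + (-6*3 + 3)) = -188/(-285 + (-18 + 3)) = -188/(-285 - 15) = -188/(-300) = -188*(-1/300) = 47/75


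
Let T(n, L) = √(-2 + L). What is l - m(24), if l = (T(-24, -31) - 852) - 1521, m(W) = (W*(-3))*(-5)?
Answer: -2733 + I*√33 ≈ -2733.0 + 5.7446*I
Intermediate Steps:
m(W) = 15*W (m(W) = -3*W*(-5) = 15*W)
l = -2373 + I*√33 (l = (√(-2 - 31) - 852) - 1521 = (√(-33) - 852) - 1521 = (I*√33 - 852) - 1521 = (-852 + I*√33) - 1521 = -2373 + I*√33 ≈ -2373.0 + 5.7446*I)
l - m(24) = (-2373 + I*√33) - 15*24 = (-2373 + I*√33) - 1*360 = (-2373 + I*√33) - 360 = -2733 + I*√33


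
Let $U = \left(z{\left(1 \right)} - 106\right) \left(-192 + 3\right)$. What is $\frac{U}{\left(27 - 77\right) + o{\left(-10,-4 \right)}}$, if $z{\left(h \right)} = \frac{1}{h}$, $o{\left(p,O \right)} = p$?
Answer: $- \frac{1323}{4} \approx -330.75$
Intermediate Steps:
$U = 19845$ ($U = \left(1^{-1} - 106\right) \left(-192 + 3\right) = \left(1 - 106\right) \left(-189\right) = \left(-105\right) \left(-189\right) = 19845$)
$\frac{U}{\left(27 - 77\right) + o{\left(-10,-4 \right)}} = \frac{1}{\left(27 - 77\right) - 10} \cdot 19845 = \frac{1}{-50 - 10} \cdot 19845 = \frac{1}{-60} \cdot 19845 = \left(- \frac{1}{60}\right) 19845 = - \frac{1323}{4}$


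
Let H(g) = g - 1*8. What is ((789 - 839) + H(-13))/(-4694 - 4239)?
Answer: 71/8933 ≈ 0.0079481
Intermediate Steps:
H(g) = -8 + g (H(g) = g - 8 = -8 + g)
((789 - 839) + H(-13))/(-4694 - 4239) = ((789 - 839) + (-8 - 13))/(-4694 - 4239) = (-50 - 21)/(-8933) = -71*(-1/8933) = 71/8933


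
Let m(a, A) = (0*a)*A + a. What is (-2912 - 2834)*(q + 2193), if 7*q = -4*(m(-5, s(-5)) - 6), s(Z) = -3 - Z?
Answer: -88459670/7 ≈ -1.2637e+7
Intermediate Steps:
m(a, A) = a (m(a, A) = 0*A + a = 0 + a = a)
q = 44/7 (q = (-4*(-5 - 6))/7 = (-4*(-11))/7 = (1/7)*44 = 44/7 ≈ 6.2857)
(-2912 - 2834)*(q + 2193) = (-2912 - 2834)*(44/7 + 2193) = -5746*15395/7 = -88459670/7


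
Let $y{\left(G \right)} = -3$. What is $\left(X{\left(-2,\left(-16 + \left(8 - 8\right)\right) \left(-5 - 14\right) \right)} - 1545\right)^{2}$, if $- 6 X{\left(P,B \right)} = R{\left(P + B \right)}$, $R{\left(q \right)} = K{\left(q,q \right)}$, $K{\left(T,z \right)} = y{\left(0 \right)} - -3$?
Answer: $2387025$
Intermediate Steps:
$K{\left(T,z \right)} = 0$ ($K{\left(T,z \right)} = -3 - -3 = -3 + 3 = 0$)
$R{\left(q \right)} = 0$
$X{\left(P,B \right)} = 0$ ($X{\left(P,B \right)} = \left(- \frac{1}{6}\right) 0 = 0$)
$\left(X{\left(-2,\left(-16 + \left(8 - 8\right)\right) \left(-5 - 14\right) \right)} - 1545\right)^{2} = \left(0 - 1545\right)^{2} = \left(-1545\right)^{2} = 2387025$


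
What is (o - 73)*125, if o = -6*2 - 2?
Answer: -10875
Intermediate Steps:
o = -14 (o = -12 - 2 = -14)
(o - 73)*125 = (-14 - 73)*125 = -87*125 = -10875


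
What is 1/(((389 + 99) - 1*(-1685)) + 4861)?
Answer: 1/7034 ≈ 0.00014217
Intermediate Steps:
1/(((389 + 99) - 1*(-1685)) + 4861) = 1/((488 + 1685) + 4861) = 1/(2173 + 4861) = 1/7034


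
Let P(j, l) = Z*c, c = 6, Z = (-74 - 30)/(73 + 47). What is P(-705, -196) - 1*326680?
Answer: -1633426/5 ≈ -3.2669e+5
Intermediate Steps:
Z = -13/15 (Z = -104/120 = -104*1/120 = -13/15 ≈ -0.86667)
P(j, l) = -26/5 (P(j, l) = -13/15*6 = -26/5)
P(-705, -196) - 1*326680 = -26/5 - 1*326680 = -26/5 - 326680 = -1633426/5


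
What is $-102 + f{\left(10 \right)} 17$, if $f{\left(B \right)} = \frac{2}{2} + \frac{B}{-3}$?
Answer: $- \frac{425}{3} \approx -141.67$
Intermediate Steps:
$f{\left(B \right)} = 1 - \frac{B}{3}$ ($f{\left(B \right)} = 2 \cdot \frac{1}{2} + B \left(- \frac{1}{3}\right) = 1 - \frac{B}{3}$)
$-102 + f{\left(10 \right)} 17 = -102 + \left(1 - \frac{10}{3}\right) 17 = -102 - \frac{119}{3} = - \frac{425}{3}$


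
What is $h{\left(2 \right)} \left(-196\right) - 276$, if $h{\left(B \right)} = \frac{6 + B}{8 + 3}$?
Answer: $- \frac{4604}{11} \approx -418.55$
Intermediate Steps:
$h{\left(B \right)} = \frac{6}{11} + \frac{B}{11}$ ($h{\left(B \right)} = \frac{6 + B}{11} = \left(6 + B\right) \frac{1}{11} = \frac{6}{11} + \frac{B}{11}$)
$h{\left(2 \right)} \left(-196\right) - 276 = \left(\frac{6}{11} + \frac{1}{11} \cdot 2\right) \left(-196\right) - 276 = \left(\frac{6}{11} + \frac{2}{11}\right) \left(-196\right) - 276 = \frac{8}{11} \left(-196\right) - 276 = - \frac{1568}{11} - 276 = - \frac{4604}{11}$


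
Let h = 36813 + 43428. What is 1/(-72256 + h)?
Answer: 1/7985 ≈ 0.00012523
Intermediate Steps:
h = 80241
1/(-72256 + h) = 1/(-72256 + 80241) = 1/7985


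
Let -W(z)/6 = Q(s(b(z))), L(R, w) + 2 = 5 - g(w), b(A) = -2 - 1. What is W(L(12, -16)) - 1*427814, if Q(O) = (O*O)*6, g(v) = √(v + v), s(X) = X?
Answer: -428138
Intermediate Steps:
b(A) = -3
g(v) = √2*√v (g(v) = √(2*v) = √2*√v)
Q(O) = 6*O² (Q(O) = O²*6 = 6*O²)
L(R, w) = 3 - √2*√w (L(R, w) = -2 + (5 - √2*√w) = 3 - √2*√w)
W(z) = -324 (W(z) = -36*(-3)² = -36*9 = -6*54 = -324)
W(L(12, -16)) - 1*427814 = -324 - 1*427814 = -324 - 427814 = -428138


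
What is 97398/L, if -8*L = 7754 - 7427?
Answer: -259728/109 ≈ -2382.8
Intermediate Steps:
L = -327/8 (L = -(7754 - 7427)/8 = -⅛*327 = -327/8 ≈ -40.875)
97398/L = 97398/(-327/8) = 97398*(-8/327) = -259728/109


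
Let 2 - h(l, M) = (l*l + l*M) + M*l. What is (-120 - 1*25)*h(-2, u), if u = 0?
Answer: 290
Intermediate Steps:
h(l, M) = 2 - l**2 - 2*M*l (h(l, M) = 2 - ((l*l + l*M) + M*l) = 2 - ((l**2 + M*l) + M*l) = 2 - (l**2 + 2*M*l) = 2 + (-l**2 - 2*M*l) = 2 - l**2 - 2*M*l)
(-120 - 1*25)*h(-2, u) = (-120 - 1*25)*(2 - 1*(-2)**2 - 2*0*(-2)) = (-120 - 25)*(2 - 1*4 + 0) = -145*(2 - 4 + 0) = -145*(-2) = 290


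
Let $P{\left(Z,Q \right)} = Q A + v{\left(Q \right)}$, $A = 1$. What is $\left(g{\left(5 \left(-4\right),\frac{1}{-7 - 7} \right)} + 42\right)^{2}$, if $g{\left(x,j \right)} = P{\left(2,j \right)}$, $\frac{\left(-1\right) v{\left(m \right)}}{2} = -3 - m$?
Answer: $\frac{447561}{196} \approx 2283.5$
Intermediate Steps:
$v{\left(m \right)} = 6 + 2 m$ ($v{\left(m \right)} = - 2 \left(-3 - m\right) = 6 + 2 m$)
$P{\left(Z,Q \right)} = 6 + 3 Q$ ($P{\left(Z,Q \right)} = Q 1 + \left(6 + 2 Q\right) = Q + \left(6 + 2 Q\right) = 6 + 3 Q$)
$g{\left(x,j \right)} = 6 + 3 j$
$\left(g{\left(5 \left(-4\right),\frac{1}{-7 - 7} \right)} + 42\right)^{2} = \left(\left(6 + \frac{3}{-7 - 7}\right) + 42\right)^{2} = \left(\left(6 + \frac{3}{-14}\right) + 42\right)^{2} = \left(\left(6 + 3 \left(- \frac{1}{14}\right)\right) + 42\right)^{2} = \left(\left(6 - \frac{3}{14}\right) + 42\right)^{2} = \left(\frac{81}{14} + 42\right)^{2} = \left(\frac{669}{14}\right)^{2} = \frac{447561}{196}$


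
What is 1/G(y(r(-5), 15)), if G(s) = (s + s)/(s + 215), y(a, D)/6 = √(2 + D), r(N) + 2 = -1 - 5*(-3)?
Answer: ½ + 215*√17/204 ≈ 4.8454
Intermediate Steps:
r(N) = 12 (r(N) = -2 + (-1 - 5*(-3)) = -2 + (-1 + 15) = -2 + 14 = 12)
y(a, D) = 6*√(2 + D)
G(s) = 2*s/(215 + s) (G(s) = (2*s)/(215 + s) = 2*s/(215 + s))
1/G(y(r(-5), 15)) = 1/(2*(6*√(2 + 15))/(215 + 6*√(2 + 15))) = 1/(2*(6*√17)/(215 + 6*√17)) = 1/(12*√17/(215 + 6*√17)) = √17*(215 + 6*√17)/204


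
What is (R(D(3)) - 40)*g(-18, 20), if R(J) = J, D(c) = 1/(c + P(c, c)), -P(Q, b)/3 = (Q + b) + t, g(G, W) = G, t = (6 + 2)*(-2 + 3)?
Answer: 9366/13 ≈ 720.46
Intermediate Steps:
t = 8 (t = 8*1 = 8)
P(Q, b) = -24 - 3*Q - 3*b (P(Q, b) = -3*((Q + b) + 8) = -3*(8 + Q + b) = -24 - 3*Q - 3*b)
D(c) = 1/(-24 - 5*c) (D(c) = 1/(c + (-24 - 3*c - 3*c)) = 1/(c + (-24 - 6*c)) = 1/(-24 - 5*c))
(R(D(3)) - 40)*g(-18, 20) = (-1/(24 + 5*3) - 40)*(-18) = (-1/(24 + 15) - 40)*(-18) = (-1/39 - 40)*(-18) = -1561/39*(-18) = 9366/13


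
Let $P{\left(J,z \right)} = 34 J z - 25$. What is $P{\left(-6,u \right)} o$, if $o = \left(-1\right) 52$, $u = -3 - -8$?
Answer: $54340$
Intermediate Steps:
$u = 5$ ($u = -3 + 8 = 5$)
$P{\left(J,z \right)} = -25 + 34 J z$ ($P{\left(J,z \right)} = 34 J z - 25 = -25 + 34 J z$)
$o = -52$
$P{\left(-6,u \right)} o = \left(-25 + 34 \left(-6\right) 5\right) \left(-52\right) = \left(-25 - 1020\right) \left(-52\right) = \left(-1045\right) \left(-52\right) = 54340$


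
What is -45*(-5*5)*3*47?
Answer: 158625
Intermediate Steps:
-45*(-5*5)*3*47 = -(-1125)*3*47 = -45*(-75)*47 = 3375*47 = 158625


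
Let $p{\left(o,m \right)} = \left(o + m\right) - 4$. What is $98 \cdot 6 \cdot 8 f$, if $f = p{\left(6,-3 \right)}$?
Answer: $-4704$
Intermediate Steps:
$p{\left(o,m \right)} = -4 + m + o$ ($p{\left(o,m \right)} = \left(m + o\right) - 4 = -4 + m + o$)
$f = -1$ ($f = -4 - 3 + 6 = -1$)
$98 \cdot 6 \cdot 8 f = 98 \cdot 6 \cdot 8 \left(-1\right) = 98 \cdot 48 \left(-1\right) = 4704 \left(-1\right) = -4704$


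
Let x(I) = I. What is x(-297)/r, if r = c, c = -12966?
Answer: 99/4322 ≈ 0.022906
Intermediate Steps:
r = -12966
x(-297)/r = -297/(-12966) = -297*(-1/12966) = 99/4322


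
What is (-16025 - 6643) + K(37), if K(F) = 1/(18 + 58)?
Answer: -1722767/76 ≈ -22668.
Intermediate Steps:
K(F) = 1/76
(-16025 - 6643) + K(37) = (-16025 - 6643) + 1/76 = -22668 + 1/76 = -1722767/76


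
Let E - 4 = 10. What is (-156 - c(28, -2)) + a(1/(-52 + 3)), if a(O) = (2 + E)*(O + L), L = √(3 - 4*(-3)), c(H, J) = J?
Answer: -7562/49 + 16*√15 ≈ -92.359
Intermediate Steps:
E = 14 (E = 4 + 10 = 14)
L = √15 (L = √(3 + 12) = √15 ≈ 3.8730)
a(O) = 16*O + 16*√15 (a(O) = (2 + 14)*(O + √15) = 16*(O + √15) = 16*O + 16*√15)
(-156 - c(28, -2)) + a(1/(-52 + 3)) = (-156 - 1*(-2)) + (16/(-52 + 3) + 16*√15) = (-156 + 2) + (16/(-49) + 16*√15) = -154 + (16*(-1/49) + 16*√15) = -154 + (-16/49 + 16*√15) = -7562/49 + 16*√15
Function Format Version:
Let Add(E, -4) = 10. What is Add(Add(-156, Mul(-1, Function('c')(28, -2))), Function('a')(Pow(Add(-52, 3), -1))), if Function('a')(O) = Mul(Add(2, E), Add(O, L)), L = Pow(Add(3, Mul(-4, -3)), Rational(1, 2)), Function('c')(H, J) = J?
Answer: Add(Rational(-7562, 49), Mul(16, Pow(15, Rational(1, 2)))) ≈ -92.359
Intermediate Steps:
E = 14 (E = Add(4, 10) = 14)
L = Pow(15, Rational(1, 2)) (L = Pow(Add(3, 12), Rational(1, 2)) = Pow(15, Rational(1, 2)) ≈ 3.8730)
Function('a')(O) = Add(Mul(16, O), Mul(16, Pow(15, Rational(1, 2)))) (Function('a')(O) = Mul(Add(2, 14), Add(O, Pow(15, Rational(1, 2)))) = Mul(16, Add(O, Pow(15, Rational(1, 2)))) = Add(Mul(16, O), Mul(16, Pow(15, Rational(1, 2)))))
Add(Add(-156, Mul(-1, Function('c')(28, -2))), Function('a')(Pow(Add(-52, 3), -1))) = Add(Add(-156, Mul(-1, -2)), Add(Mul(16, Pow(Add(-52, 3), -1)), Mul(16, Pow(15, Rational(1, 2))))) = Add(Add(-156, 2), Add(Mul(16, Pow(-49, -1)), Mul(16, Pow(15, Rational(1, 2))))) = Add(-154, Add(Mul(16, Rational(-1, 49)), Mul(16, Pow(15, Rational(1, 2))))) = Add(-154, Add(Rational(-16, 49), Mul(16, Pow(15, Rational(1, 2))))) = Add(Rational(-7562, 49), Mul(16, Pow(15, Rational(1, 2))))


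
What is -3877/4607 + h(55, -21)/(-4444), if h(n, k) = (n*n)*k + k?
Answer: 137763517/10236754 ≈ 13.458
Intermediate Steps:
h(n, k) = k + k*n**2 (h(n, k) = n**2*k + k = k*n**2 + k = k + k*n**2)
-3877/4607 + h(55, -21)/(-4444) = -3877/4607 - 21*(1 + 55**2)/(-4444) = -3877*1/4607 - 21*(1 + 3025)*(-1/4444) = -3877/4607 - 21*3026*(-1/4444) = -3877/4607 - 63546*(-1/4444) = -3877/4607 + 31773/2222 = 137763517/10236754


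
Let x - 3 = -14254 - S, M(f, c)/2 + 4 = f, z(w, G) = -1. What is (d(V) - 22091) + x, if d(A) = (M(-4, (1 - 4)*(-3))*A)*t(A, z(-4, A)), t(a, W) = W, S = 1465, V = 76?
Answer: -36591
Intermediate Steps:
M(f, c) = -8 + 2*f
d(A) = 16*A (d(A) = ((-8 + 2*(-4))*A)*(-1) = ((-8 - 8)*A)*(-1) = -16*A*(-1) = 16*A)
x = -15716 (x = 3 + (-14254 - 1*1465) = 3 + (-14254 - 1465) = 3 - 15719 = -15716)
(d(V) - 22091) + x = (16*76 - 22091) - 15716 = (1216 - 22091) - 15716 = -20875 - 15716 = -36591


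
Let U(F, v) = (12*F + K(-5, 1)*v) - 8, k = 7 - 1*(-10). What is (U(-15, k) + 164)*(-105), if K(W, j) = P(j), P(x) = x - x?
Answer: 2520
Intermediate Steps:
k = 17 (k = 7 + 10 = 17)
P(x) = 0
K(W, j) = 0
U(F, v) = -8 + 12*F (U(F, v) = (12*F + 0*v) - 8 = (12*F + 0) - 8 = 12*F - 8 = -8 + 12*F)
(U(-15, k) + 164)*(-105) = ((-8 + 12*(-15)) + 164)*(-105) = ((-8 - 180) + 164)*(-105) = (-188 + 164)*(-105) = -24*(-105) = 2520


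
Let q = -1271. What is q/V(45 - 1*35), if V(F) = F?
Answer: -1271/10 ≈ -127.10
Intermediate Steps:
q/V(45 - 1*35) = -1271/(45 - 1*35) = -1271/(45 - 35) = -1271/10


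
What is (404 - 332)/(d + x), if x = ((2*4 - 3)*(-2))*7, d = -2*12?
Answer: -36/47 ≈ -0.76596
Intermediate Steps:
d = -24
x = -70 (x = ((8 - 3)*(-2))*7 = (5*(-2))*7 = -10*7 = -70)
(404 - 332)/(d + x) = (404 - 332)/(-24 - 70) = 72/(-94) = 72*(-1/94) = -36/47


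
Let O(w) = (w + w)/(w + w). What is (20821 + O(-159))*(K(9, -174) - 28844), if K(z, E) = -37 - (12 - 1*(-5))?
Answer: -601714156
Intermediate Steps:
K(z, E) = -54 (K(z, E) = -37 - (12 + 5) = -37 - 1*17 = -37 - 17 = -54)
O(w) = 1 (O(w) = (2*w)/((2*w)) = (2*w)*(1/(2*w)) = 1)
(20821 + O(-159))*(K(9, -174) - 28844) = (20821 + 1)*(-54 - 28844) = 20822*(-28898) = -601714156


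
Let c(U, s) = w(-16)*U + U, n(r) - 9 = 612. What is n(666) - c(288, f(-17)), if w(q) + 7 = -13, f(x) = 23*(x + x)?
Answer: 6093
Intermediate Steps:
f(x) = 46*x (f(x) = 23*(2*x) = 46*x)
w(q) = -20 (w(q) = -7 - 13 = -20)
n(r) = 621 (n(r) = 9 + 612 = 621)
c(U, s) = -19*U (c(U, s) = -20*U + U = -19*U)
n(666) - c(288, f(-17)) = 621 - (-19)*288 = 621 - 1*(-5472) = 621 + 5472 = 6093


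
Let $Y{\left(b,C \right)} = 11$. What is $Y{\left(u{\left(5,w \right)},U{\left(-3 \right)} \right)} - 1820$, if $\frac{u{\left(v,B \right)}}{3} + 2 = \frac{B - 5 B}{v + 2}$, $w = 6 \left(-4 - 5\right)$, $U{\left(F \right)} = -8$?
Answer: $-1809$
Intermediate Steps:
$w = -54$ ($w = 6 \left(-9\right) = -54$)
$u{\left(v,B \right)} = -6 - \frac{12 B}{2 + v}$ ($u{\left(v,B \right)} = -6 + 3 \frac{B - 5 B}{v + 2} = -6 + 3 \frac{\left(-4\right) B}{2 + v} = -6 + 3 \left(- \frac{4 B}{2 + v}\right) = -6 - \frac{12 B}{2 + v}$)
$Y{\left(u{\left(5,w \right)},U{\left(-3 \right)} \right)} - 1820 = 11 - 1820 = -1809$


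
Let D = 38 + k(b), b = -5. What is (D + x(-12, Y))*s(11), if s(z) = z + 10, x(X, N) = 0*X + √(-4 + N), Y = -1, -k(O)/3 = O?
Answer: 1113 + 21*I*√5 ≈ 1113.0 + 46.957*I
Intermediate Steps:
k(O) = -3*O
x(X, N) = √(-4 + N) (x(X, N) = 0 + √(-4 + N) = √(-4 + N))
s(z) = 10 + z
D = 53 (D = 38 - 3*(-5) = 38 + 15 = 53)
(D + x(-12, Y))*s(11) = (53 + √(-4 - 1))*(10 + 11) = (53 + √(-5))*21 = (53 + I*√5)*21 = 1113 + 21*I*√5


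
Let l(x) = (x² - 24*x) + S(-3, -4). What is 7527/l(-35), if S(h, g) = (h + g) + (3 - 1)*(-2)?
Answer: 579/158 ≈ 3.6646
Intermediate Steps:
S(h, g) = -4 + g + h (S(h, g) = (g + h) + 2*(-2) = (g + h) - 4 = -4 + g + h)
l(x) = -11 + x² - 24*x (l(x) = (x² - 24*x) + (-4 - 4 - 3) = (x² - 24*x) - 11 = -11 + x² - 24*x)
7527/l(-35) = 7527/(-11 + (-35)² - 24*(-35)) = 7527/(-11 + 1225 + 840) = 7527/2054 = 7527*(1/2054) = 579/158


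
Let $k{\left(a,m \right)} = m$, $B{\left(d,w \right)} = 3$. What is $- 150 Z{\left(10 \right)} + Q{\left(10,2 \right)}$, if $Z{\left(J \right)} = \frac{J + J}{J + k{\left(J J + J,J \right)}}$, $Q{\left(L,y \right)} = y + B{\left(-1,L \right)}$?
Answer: $-145$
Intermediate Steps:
$Q{\left(L,y \right)} = 3 + y$ ($Q{\left(L,y \right)} = y + 3 = 3 + y$)
$Z{\left(J \right)} = 1$ ($Z{\left(J \right)} = \frac{J + J}{J + J} = \frac{2 J}{2 J} = 2 J \frac{1}{2 J} = 1$)
$- 150 Z{\left(10 \right)} + Q{\left(10,2 \right)} = \left(-150\right) 1 + \left(3 + 2\right) = -150 + 5 = -145$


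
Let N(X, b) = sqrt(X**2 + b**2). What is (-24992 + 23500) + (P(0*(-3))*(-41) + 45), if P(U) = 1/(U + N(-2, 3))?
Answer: -1447 - 41*sqrt(13)/13 ≈ -1458.4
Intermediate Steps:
P(U) = 1/(U + sqrt(13)) (P(U) = 1/(U + sqrt((-2)**2 + 3**2)) = 1/(U + sqrt(4 + 9)) = 1/(U + sqrt(13)))
(-24992 + 23500) + (P(0*(-3))*(-41) + 45) = (-24992 + 23500) + (-41/(0*(-3) + sqrt(13)) + 45) = -1492 + (-41/(0 + sqrt(13)) + 45) = -1492 + (-41/sqrt(13) + 45) = -1492 + ((sqrt(13)/13)*(-41) + 45) = -1492 + (-41*sqrt(13)/13 + 45) = -1492 + (45 - 41*sqrt(13)/13) = -1447 - 41*sqrt(13)/13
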